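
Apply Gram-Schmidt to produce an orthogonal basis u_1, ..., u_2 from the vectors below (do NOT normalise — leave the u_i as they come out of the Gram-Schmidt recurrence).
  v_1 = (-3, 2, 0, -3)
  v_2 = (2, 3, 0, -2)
Orthogonal basis:
  u_1 = (-3, 2, 0, -3)
  u_2 = (31/11, 27/11, 0, -13/11)

Apply the Gram-Schmidt recurrence
  u_1 = v_1
  u_i = v_i − Σ_{j<i} ((v_i · u_j) / (u_j · u_j)) · u_j.

Step by step this gives:
  u_1 = (-3, 2, 0, -3)
  u_2 = (31/11, 27/11, 0, -13/11)

Orthogonality check:
  u_2 · u_1 = 0 (should be 0)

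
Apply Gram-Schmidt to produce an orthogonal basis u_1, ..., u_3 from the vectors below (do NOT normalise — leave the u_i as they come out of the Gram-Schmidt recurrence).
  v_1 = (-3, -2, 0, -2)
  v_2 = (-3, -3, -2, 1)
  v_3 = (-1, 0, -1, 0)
Orthogonal basis:
  u_1 = (-3, -2, 0, -2)
  u_2 = (-12/17, -25/17, -2, 43/17)
  u_3 = (-12/37, 73/111, -65/111, -19/111)

Apply the Gram-Schmidt recurrence
  u_1 = v_1
  u_i = v_i − Σ_{j<i} ((v_i · u_j) / (u_j · u_j)) · u_j.

Step by step this gives:
  u_1 = (-3, -2, 0, -2)
  u_2 = (-12/17, -25/17, -2, 43/17)
  u_3 = (-12/37, 73/111, -65/111, -19/111)

Orthogonality check:
  u_2 · u_1 = 0 (should be 0)
  u_3 · u_1 = 0 (should be 0)
  u_3 · u_2 = 0 (should be 0)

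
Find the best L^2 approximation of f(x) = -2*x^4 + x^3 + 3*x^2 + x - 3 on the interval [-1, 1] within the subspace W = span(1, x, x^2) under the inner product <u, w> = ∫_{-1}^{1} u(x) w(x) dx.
g(x) = 9*x^2/7 + 8*x/5 - 99/35

The best approximation g ∈ W is the orthogonal projection of f onto W. Writing g = a_0 + a_1 x + a_2 x^2, the coefficients solve the normal equations G · a = b where
  G_{ij} = <φ_i, φ_j> and b_i = <f, φ_i>, with φ_0 = 1, φ_1 = x, φ_2 = x^2.
G =
  [2, 0, 2/3]
  [0, 2/3, 0]
  [2/3, 0, 2/5],
b = (-24/5, 16/15, -48/35).
Solving gives a_0 = -99/35, a_1 = 8/5, a_2 = 9/7, so
  g(x) = 9*x^2/7 + 8*x/5 - 99/35.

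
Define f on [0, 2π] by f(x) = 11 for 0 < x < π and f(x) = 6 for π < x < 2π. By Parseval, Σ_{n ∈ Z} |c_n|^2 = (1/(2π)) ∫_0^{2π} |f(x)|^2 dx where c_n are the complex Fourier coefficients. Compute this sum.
Σ |c_n|^2 = 157/2

Parseval equates the L^2 energy of f (normalised by 1/(2π)) with the ℓ^2 sum of its Fourier coefficients: (1/(2π)) ∫_0^{2π} |f|^2 = Σ |c_n|^2.
Compute the left side: (1/(2π)) [∫_0^π 11^2 dx + ∫_π^{2π} 6^2 dx] = (1/(2π)) · (121π + 36π) = (121 + 36)/2 = 157/2.
So Σ_{n ∈ Z} |c_n|^2 = 157/2.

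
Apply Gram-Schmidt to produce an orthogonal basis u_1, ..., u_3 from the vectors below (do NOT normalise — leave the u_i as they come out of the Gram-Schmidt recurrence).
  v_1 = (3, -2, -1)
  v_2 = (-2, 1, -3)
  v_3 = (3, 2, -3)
Orthogonal basis:
  u_1 = (3, -2, -1)
  u_2 = (-13/14, 2/7, -47/14)
  u_3 = (322/171, 506/171, -46/171)

Apply the Gram-Schmidt recurrence
  u_1 = v_1
  u_i = v_i − Σ_{j<i} ((v_i · u_j) / (u_j · u_j)) · u_j.

Step by step this gives:
  u_1 = (3, -2, -1)
  u_2 = (-13/14, 2/7, -47/14)
  u_3 = (322/171, 506/171, -46/171)

Orthogonality check:
  u_2 · u_1 = 0 (should be 0)
  u_3 · u_1 = 0 (should be 0)
  u_3 · u_2 = 0 (should be 0)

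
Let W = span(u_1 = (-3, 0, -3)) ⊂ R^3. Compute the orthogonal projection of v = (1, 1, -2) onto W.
proj_W(v) = (-1/2, 0, -1/2)

Set up U = [u_1 | ... | u_1] ∈ R^(3×1). The projector onto W = col(U) is P = U (U^T U)^(-1) U^T.
Compute U^T U =
  [18],
and U^T v = (3).
Solve U^T U · c = U^T v for the coefficients: c = (1/6). The projection is proj_W(v) = U c.
Check: (v - proj_W(v)) · u_1 = 0  (should be 0).
Result: proj_W(v) = (-1/2, 0, -1/2).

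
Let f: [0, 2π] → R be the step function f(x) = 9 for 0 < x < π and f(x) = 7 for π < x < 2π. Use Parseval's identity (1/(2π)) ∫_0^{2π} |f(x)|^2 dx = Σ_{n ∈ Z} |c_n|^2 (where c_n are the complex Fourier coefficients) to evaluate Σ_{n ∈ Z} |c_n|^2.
Σ |c_n|^2 = 65

Parseval equates the L^2 energy of f (normalised by 1/(2π)) with the ℓ^2 sum of its Fourier coefficients: (1/(2π)) ∫_0^{2π} |f|^2 = Σ |c_n|^2.
Compute the left side: (1/(2π)) [∫_0^π 9^2 dx + ∫_π^{2π} 7^2 dx] = (1/(2π)) · (81π + 49π) = (81 + 49)/2 = 65.
So Σ_{n ∈ Z} |c_n|^2 = 65.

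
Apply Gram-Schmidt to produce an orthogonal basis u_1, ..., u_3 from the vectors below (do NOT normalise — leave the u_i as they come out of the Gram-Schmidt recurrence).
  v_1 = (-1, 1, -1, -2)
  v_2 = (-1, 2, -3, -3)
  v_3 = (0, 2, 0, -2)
Orthogonal basis:
  u_1 = (-1, 1, -1, -2)
  u_2 = (5/7, 2/7, -9/7, 3/7)
  u_3 = (16/17, 20/17, 12/17, -4/17)

Apply the Gram-Schmidt recurrence
  u_1 = v_1
  u_i = v_i − Σ_{j<i} ((v_i · u_j) / (u_j · u_j)) · u_j.

Step by step this gives:
  u_1 = (-1, 1, -1, -2)
  u_2 = (5/7, 2/7, -9/7, 3/7)
  u_3 = (16/17, 20/17, 12/17, -4/17)

Orthogonality check:
  u_2 · u_1 = 0 (should be 0)
  u_3 · u_1 = 0 (should be 0)
  u_3 · u_2 = 0 (should be 0)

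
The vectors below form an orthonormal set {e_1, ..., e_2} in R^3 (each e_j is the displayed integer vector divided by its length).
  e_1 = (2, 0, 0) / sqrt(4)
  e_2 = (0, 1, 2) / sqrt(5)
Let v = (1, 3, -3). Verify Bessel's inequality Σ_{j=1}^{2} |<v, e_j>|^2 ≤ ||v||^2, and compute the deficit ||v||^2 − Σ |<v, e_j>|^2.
Σ |<v, e_j>|^2 = 14/5; ||v||^2 = 19; deficit = 81/5

Write each e_j = u_j / sqrt(<u_j, u_j>) where u_j is the displayed integer vector. Then <v, e_j> = <v, u_j> / sqrt(<u_j, u_j>), so |<v, e_j>|^2 = <v, u_j>^2 / <u_j, u_j>.
Coefficients: <v, e_1> = 2/sqrt(4), <v, e_2> = -3/sqrt(5).
Square and sum: Σ |<v, e_j>|^2 = 14/5.
Compute ||v||^2 = v·v = 19.
Deficit = 19 − 14/5 = 81/5 ≥ 0, confirming Bessel's inequality. (The deficit equals ||v − Σ <v,e_j> e_j||^2, the squared distance from v to span{e_j}.)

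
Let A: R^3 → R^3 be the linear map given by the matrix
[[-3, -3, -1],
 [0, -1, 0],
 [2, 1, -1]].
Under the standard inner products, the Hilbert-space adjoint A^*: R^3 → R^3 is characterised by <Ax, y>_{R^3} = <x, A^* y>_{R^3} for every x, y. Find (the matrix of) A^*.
A^* = A^T =
[[-3, 0, 2],
 [-3, -1, 1],
 [-1, 0, -1]]

For real matrices with standard dot products, the defining identity <Ax, y> = <x, A^* y> gives (Ax)^T y = x^T (A^*) y, i.e. x^T A^T y = x^T (A^*) y. Since this holds for all x, y, we must have A^* = A^T. Therefore
A^* =
[[-3, 0, 2],
 [-3, -1, 1],
 [-1, 0, -1]].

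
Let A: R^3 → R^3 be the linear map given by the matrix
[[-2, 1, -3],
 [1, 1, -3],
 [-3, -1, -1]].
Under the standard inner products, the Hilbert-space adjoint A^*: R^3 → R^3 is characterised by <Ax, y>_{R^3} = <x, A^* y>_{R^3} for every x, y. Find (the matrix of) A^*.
A^* = A^T =
[[-2, 1, -3],
 [1, 1, -1],
 [-3, -3, -1]]

For real matrices with standard dot products, the defining identity <Ax, y> = <x, A^* y> gives (Ax)^T y = x^T (A^*) y, i.e. x^T A^T y = x^T (A^*) y. Since this holds for all x, y, we must have A^* = A^T. Therefore
A^* =
[[-2, 1, -3],
 [1, 1, -1],
 [-3, -3, -1]].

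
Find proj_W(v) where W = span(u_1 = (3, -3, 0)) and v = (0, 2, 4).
proj_W(v) = (-1, 1, 0)

Set up U = [u_1 | ... | u_1] ∈ R^(3×1). The projector onto W = col(U) is P = U (U^T U)^(-1) U^T.
Compute U^T U =
  [18],
and U^T v = (-6).
Solve U^T U · c = U^T v for the coefficients: c = (-1/3). The projection is proj_W(v) = U c.
Check: (v - proj_W(v)) · u_1 = 0  (should be 0).
Result: proj_W(v) = (-1, 1, 0).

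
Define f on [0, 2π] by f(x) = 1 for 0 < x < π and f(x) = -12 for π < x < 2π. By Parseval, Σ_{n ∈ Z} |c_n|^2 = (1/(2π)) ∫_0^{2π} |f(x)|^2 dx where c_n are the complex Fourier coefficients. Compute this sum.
Σ |c_n|^2 = 145/2

Parseval equates the L^2 energy of f (normalised by 1/(2π)) with the ℓ^2 sum of its Fourier coefficients: (1/(2π)) ∫_0^{2π} |f|^2 = Σ |c_n|^2.
Compute the left side: (1/(2π)) [∫_0^π 1^2 dx + ∫_π^{2π} (-12)^2 dx] = (1/(2π)) · (1π + 144π) = (1 + 144)/2 = 145/2.
So Σ_{n ∈ Z} |c_n|^2 = 145/2.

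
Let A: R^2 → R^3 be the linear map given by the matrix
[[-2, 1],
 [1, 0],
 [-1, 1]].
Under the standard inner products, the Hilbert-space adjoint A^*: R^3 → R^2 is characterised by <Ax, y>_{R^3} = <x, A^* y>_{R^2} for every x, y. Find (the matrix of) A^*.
A^* = A^T =
[[-2, 1, -1],
 [1, 0, 1]]

For real matrices with standard dot products, the defining identity <Ax, y> = <x, A^* y> gives (Ax)^T y = x^T (A^*) y, i.e. x^T A^T y = x^T (A^*) y. Since this holds for all x, y, we must have A^* = A^T. Therefore
A^* =
[[-2, 1, -1],
 [1, 0, 1]].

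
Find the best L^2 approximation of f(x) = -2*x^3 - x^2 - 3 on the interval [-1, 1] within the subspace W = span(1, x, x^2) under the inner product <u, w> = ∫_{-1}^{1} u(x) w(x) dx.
g(x) = -x^2 - 6*x/5 - 3

The best approximation g ∈ W is the orthogonal projection of f onto W. Writing g = a_0 + a_1 x + a_2 x^2, the coefficients solve the normal equations G · a = b where
  G_{ij} = <φ_i, φ_j> and b_i = <f, φ_i>, with φ_0 = 1, φ_1 = x, φ_2 = x^2.
G =
  [2, 0, 2/3]
  [0, 2/3, 0]
  [2/3, 0, 2/5],
b = (-20/3, -4/5, -12/5).
Solving gives a_0 = -3, a_1 = -6/5, a_2 = -1, so
  g(x) = -x^2 - 6*x/5 - 3.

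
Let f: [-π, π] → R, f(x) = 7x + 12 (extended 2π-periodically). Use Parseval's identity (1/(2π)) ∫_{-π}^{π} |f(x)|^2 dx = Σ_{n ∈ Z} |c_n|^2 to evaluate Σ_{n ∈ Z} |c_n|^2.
Σ |c_n|^2 = 49π^2/3 + 144

Expand and integrate term by term over [-π, π]:
  ∫ (7x)^2 dx = 49·(2π^3/3); ∫ 2·7·(12)·x dx = 0 (odd integrand); ∫ 12^2 dx = 144·2π.
So (1/(2π)) ∫_{-π}^{π} (7x + 12)^2 dx = 49π^2/3 + 144 = 49π^2/3 + 144.
Parseval ⇒ Σ |c_n|^2 = 49π^2/3 + 144.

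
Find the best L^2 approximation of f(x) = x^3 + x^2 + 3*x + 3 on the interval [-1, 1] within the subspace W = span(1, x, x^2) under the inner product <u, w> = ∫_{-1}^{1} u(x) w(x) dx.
g(x) = x^2 + 18*x/5 + 3

The best approximation g ∈ W is the orthogonal projection of f onto W. Writing g = a_0 + a_1 x + a_2 x^2, the coefficients solve the normal equations G · a = b where
  G_{ij} = <φ_i, φ_j> and b_i = <f, φ_i>, with φ_0 = 1, φ_1 = x, φ_2 = x^2.
G =
  [2, 0, 2/3]
  [0, 2/3, 0]
  [2/3, 0, 2/5],
b = (20/3, 12/5, 12/5).
Solving gives a_0 = 3, a_1 = 18/5, a_2 = 1, so
  g(x) = x^2 + 18*x/5 + 3.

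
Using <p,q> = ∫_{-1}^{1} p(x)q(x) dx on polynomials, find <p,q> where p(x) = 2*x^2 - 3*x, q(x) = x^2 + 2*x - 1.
<p,q> = -68/15

Expand the product: p(x)·q(x) = 2*x^4 + x^3 - 8*x^2 + 3*x.
∫_{-1}^{1} of each monomial x^k gives [2/(k+1) if k even, 0 if k odd]. Integrating term-by-term (or equivalently evaluating the antiderivative F(x) = 2*x^5/5 + x^4/4 - 8*x^3/3 + 3*x^2/2 at the endpoints):
  F(1) − F(−1) = -31/60 − (241/60) = -68/15.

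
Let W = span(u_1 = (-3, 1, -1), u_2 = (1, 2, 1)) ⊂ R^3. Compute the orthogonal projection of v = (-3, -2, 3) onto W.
proj_W(v) = (-42/31, -28/31, -26/31)

Set up U = [u_1 | ... | u_2] ∈ R^(3×2). The projector onto W = col(U) is P = U (U^T U)^(-1) U^T.
Compute U^T U =
  [11, -2]
  [-2, 6],
and U^T v = (4, -4).
Solve U^T U · c = U^T v for the coefficients: c = (8/31, -18/31). The projection is proj_W(v) = U c.
Check: (v - proj_W(v)) · u_1 = 0  (should be 0).
Check: (v - proj_W(v)) · u_2 = 0  (should be 0).
Result: proj_W(v) = (-42/31, -28/31, -26/31).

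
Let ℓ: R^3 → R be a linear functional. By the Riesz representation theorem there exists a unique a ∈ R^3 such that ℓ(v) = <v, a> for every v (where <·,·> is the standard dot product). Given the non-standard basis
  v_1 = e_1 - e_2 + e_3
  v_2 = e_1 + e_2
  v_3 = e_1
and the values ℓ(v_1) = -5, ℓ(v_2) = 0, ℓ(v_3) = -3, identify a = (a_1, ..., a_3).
a = (-3, 3, 1)

Write a = (a_1, ..., a_3) in the standard basis. For each basis vector v_i, ℓ(v_i) = <v_i, a> is a linear equation in the a_j's. Collect the n equations into a matrix system V a = ℓ, where row i of V is v_i (expressed in the standard basis). Since V is invertible (lower-triangular with 1s on the diagonal, up to permutation), solve by back-substitution:
  V =
[[1, -1, 1],
 [1, 1, 0],
 [1, 0, 0]]
  V a = (-5, 0, -3)
Solving gives a = (-3, 3, 1).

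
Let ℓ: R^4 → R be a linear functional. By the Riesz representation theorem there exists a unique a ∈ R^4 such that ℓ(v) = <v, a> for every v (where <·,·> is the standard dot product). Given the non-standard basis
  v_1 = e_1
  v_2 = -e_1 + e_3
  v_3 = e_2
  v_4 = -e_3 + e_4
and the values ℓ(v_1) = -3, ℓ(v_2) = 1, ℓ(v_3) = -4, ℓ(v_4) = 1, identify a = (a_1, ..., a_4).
a = (-3, -4, -2, -1)

Write a = (a_1, ..., a_4) in the standard basis. For each basis vector v_i, ℓ(v_i) = <v_i, a> is a linear equation in the a_j's. Collect the n equations into a matrix system V a = ℓ, where row i of V is v_i (expressed in the standard basis). Since V is invertible (lower-triangular with 1s on the diagonal, up to permutation), solve by back-substitution:
  V =
[[1, 0, 0, 0],
 [-1, 0, 1, 0],
 [0, 1, 0, 0],
 [0, 0, -1, 1]]
  V a = (-3, 1, -4, 1)
Solving gives a = (-3, -4, -2, -1).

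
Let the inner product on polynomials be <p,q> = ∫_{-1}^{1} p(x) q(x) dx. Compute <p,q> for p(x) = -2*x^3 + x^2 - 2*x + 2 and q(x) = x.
<p,q> = -32/15

Expand the product: p(x)·q(x) = -2*x^4 + x^3 - 2*x^2 + 2*x.
∫_{-1}^{1} of each monomial x^k gives [2/(k+1) if k even, 0 if k odd]. Integrating term-by-term (or equivalently evaluating the antiderivative F(x) = -2*x^5/5 + x^4/4 - 2*x^3/3 + x^2 at the endpoints):
  F(1) − F(−1) = 11/60 − (139/60) = -32/15.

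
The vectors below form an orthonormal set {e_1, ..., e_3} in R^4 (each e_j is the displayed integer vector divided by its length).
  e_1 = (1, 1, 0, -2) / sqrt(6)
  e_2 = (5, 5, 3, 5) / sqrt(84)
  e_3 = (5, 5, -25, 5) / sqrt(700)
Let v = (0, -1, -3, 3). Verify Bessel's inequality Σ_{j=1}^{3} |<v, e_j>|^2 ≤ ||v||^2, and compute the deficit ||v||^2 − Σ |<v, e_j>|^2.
Σ |<v, e_j>|^2 = 37/2; ||v||^2 = 19; deficit = 1/2

Write each e_j = u_j / sqrt(<u_j, u_j>) where u_j is the displayed integer vector. Then <v, e_j> = <v, u_j> / sqrt(<u_j, u_j>), so |<v, e_j>|^2 = <v, u_j>^2 / <u_j, u_j>.
Coefficients: <v, e_1> = -7/sqrt(6), <v, e_2> = 1/sqrt(84), <v, e_3> = 85/sqrt(700).
Square and sum: Σ |<v, e_j>|^2 = 37/2.
Compute ||v||^2 = v·v = 19.
Deficit = 19 − 37/2 = 1/2 ≥ 0, confirming Bessel's inequality. (The deficit equals ||v − Σ <v,e_j> e_j||^2, the squared distance from v to span{e_j}.)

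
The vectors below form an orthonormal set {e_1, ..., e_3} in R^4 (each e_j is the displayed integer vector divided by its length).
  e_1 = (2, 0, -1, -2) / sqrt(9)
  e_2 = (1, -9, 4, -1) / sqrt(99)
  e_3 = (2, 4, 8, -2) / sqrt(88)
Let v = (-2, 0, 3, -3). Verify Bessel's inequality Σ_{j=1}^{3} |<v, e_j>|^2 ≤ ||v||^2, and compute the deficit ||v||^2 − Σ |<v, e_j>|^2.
Σ |<v, e_j>|^2 = 19/2; ||v||^2 = 22; deficit = 25/2

Write each e_j = u_j / sqrt(<u_j, u_j>) where u_j is the displayed integer vector. Then <v, e_j> = <v, u_j> / sqrt(<u_j, u_j>), so |<v, e_j>|^2 = <v, u_j>^2 / <u_j, u_j>.
Coefficients: <v, e_1> = -1/sqrt(9), <v, e_2> = 13/sqrt(99), <v, e_3> = 26/sqrt(88).
Square and sum: Σ |<v, e_j>|^2 = 19/2.
Compute ||v||^2 = v·v = 22.
Deficit = 22 − 19/2 = 25/2 ≥ 0, confirming Bessel's inequality. (The deficit equals ||v − Σ <v,e_j> e_j||^2, the squared distance from v to span{e_j}.)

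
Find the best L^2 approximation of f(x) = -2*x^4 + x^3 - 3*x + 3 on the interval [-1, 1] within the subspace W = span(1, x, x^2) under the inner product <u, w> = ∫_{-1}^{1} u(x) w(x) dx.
g(x) = -12*x^2/7 - 12*x/5 + 111/35

The best approximation g ∈ W is the orthogonal projection of f onto W. Writing g = a_0 + a_1 x + a_2 x^2, the coefficients solve the normal equations G · a = b where
  G_{ij} = <φ_i, φ_j> and b_i = <f, φ_i>, with φ_0 = 1, φ_1 = x, φ_2 = x^2.
G =
  [2, 0, 2/3]
  [0, 2/3, 0]
  [2/3, 0, 2/5],
b = (26/5, -8/5, 10/7).
Solving gives a_0 = 111/35, a_1 = -12/5, a_2 = -12/7, so
  g(x) = -12*x^2/7 - 12*x/5 + 111/35.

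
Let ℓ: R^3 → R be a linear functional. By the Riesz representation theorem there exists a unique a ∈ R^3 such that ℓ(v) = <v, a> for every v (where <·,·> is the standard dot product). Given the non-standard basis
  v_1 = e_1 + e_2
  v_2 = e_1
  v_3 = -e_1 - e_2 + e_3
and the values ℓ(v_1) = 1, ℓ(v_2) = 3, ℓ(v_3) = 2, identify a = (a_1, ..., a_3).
a = (3, -2, 3)

Write a = (a_1, ..., a_3) in the standard basis. For each basis vector v_i, ℓ(v_i) = <v_i, a> is a linear equation in the a_j's. Collect the n equations into a matrix system V a = ℓ, where row i of V is v_i (expressed in the standard basis). Since V is invertible (lower-triangular with 1s on the diagonal, up to permutation), solve by back-substitution:
  V =
[[1, 1, 0],
 [1, 0, 0],
 [-1, -1, 1]]
  V a = (1, 3, 2)
Solving gives a = (3, -2, 3).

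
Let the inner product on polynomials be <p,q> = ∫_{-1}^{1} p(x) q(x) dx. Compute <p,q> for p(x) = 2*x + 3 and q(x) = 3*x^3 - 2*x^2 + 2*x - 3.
<p,q> = -254/15

Expand the product: p(x)·q(x) = 6*x^4 + 5*x^3 - 2*x^2 - 9.
∫_{-1}^{1} of each monomial x^k gives [2/(k+1) if k even, 0 if k odd]. Integrating term-by-term (or equivalently evaluating the antiderivative F(x) = 6*x^5/5 + 5*x^4/4 - 2*x^3/3 - 9*x at the endpoints):
  F(1) − F(−1) = -433/60 − (583/60) = -254/15.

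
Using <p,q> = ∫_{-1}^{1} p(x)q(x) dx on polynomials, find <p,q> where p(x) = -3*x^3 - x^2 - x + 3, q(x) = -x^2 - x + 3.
<p,q> = 244/15

Expand the product: p(x)·q(x) = 3*x^5 + 4*x^4 - 7*x^3 - 5*x^2 - 6*x + 9.
∫_{-1}^{1} of each monomial x^k gives [2/(k+1) if k even, 0 if k odd]. Integrating term-by-term (or equivalently evaluating the antiderivative F(x) = x^6/2 + 4*x^5/5 - 7*x^4/4 - 5*x^3/3 - 3*x^2 + 9*x at the endpoints):
  F(1) − F(−1) = 233/60 − (-743/60) = 244/15.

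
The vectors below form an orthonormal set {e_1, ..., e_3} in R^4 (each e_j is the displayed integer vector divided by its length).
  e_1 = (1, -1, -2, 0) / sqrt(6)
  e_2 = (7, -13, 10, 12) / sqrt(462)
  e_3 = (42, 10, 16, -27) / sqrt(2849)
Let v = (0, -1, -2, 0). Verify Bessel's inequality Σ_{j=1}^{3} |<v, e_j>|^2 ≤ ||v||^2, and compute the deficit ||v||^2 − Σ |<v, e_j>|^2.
Σ |<v, e_j>|^2 = 181/37; ||v||^2 = 5; deficit = 4/37

Write each e_j = u_j / sqrt(<u_j, u_j>) where u_j is the displayed integer vector. Then <v, e_j> = <v, u_j> / sqrt(<u_j, u_j>), so |<v, e_j>|^2 = <v, u_j>^2 / <u_j, u_j>.
Coefficients: <v, e_1> = 5/sqrt(6), <v, e_2> = -7/sqrt(462), <v, e_3> = -42/sqrt(2849).
Square and sum: Σ |<v, e_j>|^2 = 181/37.
Compute ||v||^2 = v·v = 5.
Deficit = 5 − 181/37 = 4/37 ≥ 0, confirming Bessel's inequality. (The deficit equals ||v − Σ <v,e_j> e_j||^2, the squared distance from v to span{e_j}.)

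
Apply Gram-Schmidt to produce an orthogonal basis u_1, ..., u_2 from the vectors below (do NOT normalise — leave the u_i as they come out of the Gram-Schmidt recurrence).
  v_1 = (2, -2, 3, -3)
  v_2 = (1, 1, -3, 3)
Orthogonal basis:
  u_1 = (2, -2, 3, -3)
  u_2 = (31/13, -5/13, -12/13, 12/13)

Apply the Gram-Schmidt recurrence
  u_1 = v_1
  u_i = v_i − Σ_{j<i} ((v_i · u_j) / (u_j · u_j)) · u_j.

Step by step this gives:
  u_1 = (2, -2, 3, -3)
  u_2 = (31/13, -5/13, -12/13, 12/13)

Orthogonality check:
  u_2 · u_1 = 0 (should be 0)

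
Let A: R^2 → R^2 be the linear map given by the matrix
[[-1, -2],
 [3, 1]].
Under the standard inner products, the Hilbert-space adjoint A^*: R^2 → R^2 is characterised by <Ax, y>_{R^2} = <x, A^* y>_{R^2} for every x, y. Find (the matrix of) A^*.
A^* = A^T =
[[-1, 3],
 [-2, 1]]

For real matrices with standard dot products, the defining identity <Ax, y> = <x, A^* y> gives (Ax)^T y = x^T (A^*) y, i.e. x^T A^T y = x^T (A^*) y. Since this holds for all x, y, we must have A^* = A^T. Therefore
A^* =
[[-1, 3],
 [-2, 1]].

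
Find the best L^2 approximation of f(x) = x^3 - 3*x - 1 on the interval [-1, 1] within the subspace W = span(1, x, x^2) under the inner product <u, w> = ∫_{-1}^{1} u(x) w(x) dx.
g(x) = -12*x/5 - 1

The best approximation g ∈ W is the orthogonal projection of f onto W. Writing g = a_0 + a_1 x + a_2 x^2, the coefficients solve the normal equations G · a = b where
  G_{ij} = <φ_i, φ_j> and b_i = <f, φ_i>, with φ_0 = 1, φ_1 = x, φ_2 = x^2.
G =
  [2, 0, 2/3]
  [0, 2/3, 0]
  [2/3, 0, 2/5],
b = (-2, -8/5, -2/3).
Solving gives a_0 = -1, a_1 = -12/5, a_2 = 0, so
  g(x) = -12*x/5 - 1.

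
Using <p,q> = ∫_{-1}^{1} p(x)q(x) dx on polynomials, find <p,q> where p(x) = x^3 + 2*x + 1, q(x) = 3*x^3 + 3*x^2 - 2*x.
<p,q> = 188/105

Expand the product: p(x)·q(x) = 3*x^6 + 3*x^5 + 4*x^4 + 9*x^3 - x^2 - 2*x.
∫_{-1}^{1} of each monomial x^k gives [2/(k+1) if k even, 0 if k odd]. Integrating term-by-term (or equivalently evaluating the antiderivative F(x) = 3*x^7/7 + x^6/2 + 4*x^5/5 + 9*x^4/4 - x^3/3 - x^2 at the endpoints):
  F(1) − F(−1) = 1111/420 − (359/420) = 188/105.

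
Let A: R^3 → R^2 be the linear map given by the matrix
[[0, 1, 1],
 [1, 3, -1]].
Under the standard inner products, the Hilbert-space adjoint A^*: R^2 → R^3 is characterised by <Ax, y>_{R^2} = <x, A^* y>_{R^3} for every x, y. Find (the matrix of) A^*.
A^* = A^T =
[[0, 1],
 [1, 3],
 [1, -1]]

For real matrices with standard dot products, the defining identity <Ax, y> = <x, A^* y> gives (Ax)^T y = x^T (A^*) y, i.e. x^T A^T y = x^T (A^*) y. Since this holds for all x, y, we must have A^* = A^T. Therefore
A^* =
[[0, 1],
 [1, 3],
 [1, -1]].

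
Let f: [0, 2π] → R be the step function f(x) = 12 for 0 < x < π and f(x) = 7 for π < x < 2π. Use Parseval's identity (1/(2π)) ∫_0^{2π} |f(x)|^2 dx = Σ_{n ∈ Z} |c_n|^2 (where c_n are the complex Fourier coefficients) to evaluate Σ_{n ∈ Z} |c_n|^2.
Σ |c_n|^2 = 193/2

Parseval equates the L^2 energy of f (normalised by 1/(2π)) with the ℓ^2 sum of its Fourier coefficients: (1/(2π)) ∫_0^{2π} |f|^2 = Σ |c_n|^2.
Compute the left side: (1/(2π)) [∫_0^π 12^2 dx + ∫_π^{2π} 7^2 dx] = (1/(2π)) · (144π + 49π) = (144 + 49)/2 = 193/2.
So Σ_{n ∈ Z} |c_n|^2 = 193/2.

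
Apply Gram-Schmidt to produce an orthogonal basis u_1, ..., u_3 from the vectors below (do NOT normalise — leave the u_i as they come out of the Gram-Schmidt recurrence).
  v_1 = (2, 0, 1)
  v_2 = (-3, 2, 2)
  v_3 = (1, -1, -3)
Orthogonal basis:
  u_1 = (2, 0, 1)
  u_2 = (-7/5, 2, 14/5)
  u_3 = (14/69, 49/69, -28/69)

Apply the Gram-Schmidt recurrence
  u_1 = v_1
  u_i = v_i − Σ_{j<i} ((v_i · u_j) / (u_j · u_j)) · u_j.

Step by step this gives:
  u_1 = (2, 0, 1)
  u_2 = (-7/5, 2, 14/5)
  u_3 = (14/69, 49/69, -28/69)

Orthogonality check:
  u_2 · u_1 = 0 (should be 0)
  u_3 · u_1 = 0 (should be 0)
  u_3 · u_2 = 0 (should be 0)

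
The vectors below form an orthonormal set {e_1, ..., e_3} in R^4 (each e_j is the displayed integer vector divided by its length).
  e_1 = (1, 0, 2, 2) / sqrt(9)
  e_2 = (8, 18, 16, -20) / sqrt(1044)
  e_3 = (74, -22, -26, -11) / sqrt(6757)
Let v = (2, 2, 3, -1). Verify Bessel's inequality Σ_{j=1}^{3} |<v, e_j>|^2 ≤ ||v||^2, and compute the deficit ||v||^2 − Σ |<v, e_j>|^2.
Σ |<v, e_j>|^2 = 4193/233; ||v||^2 = 18; deficit = 1/233

Write each e_j = u_j / sqrt(<u_j, u_j>) where u_j is the displayed integer vector. Then <v, e_j> = <v, u_j> / sqrt(<u_j, u_j>), so |<v, e_j>|^2 = <v, u_j>^2 / <u_j, u_j>.
Coefficients: <v, e_1> = 6/sqrt(9), <v, e_2> = 120/sqrt(1044), <v, e_3> = 37/sqrt(6757).
Square and sum: Σ |<v, e_j>|^2 = 4193/233.
Compute ||v||^2 = v·v = 18.
Deficit = 18 − 4193/233 = 1/233 ≥ 0, confirming Bessel's inequality. (The deficit equals ||v − Σ <v,e_j> e_j||^2, the squared distance from v to span{e_j}.)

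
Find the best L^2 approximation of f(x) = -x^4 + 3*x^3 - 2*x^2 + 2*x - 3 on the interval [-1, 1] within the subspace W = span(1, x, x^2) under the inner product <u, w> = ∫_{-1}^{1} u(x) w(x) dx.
g(x) = -20*x^2/7 + 19*x/5 - 102/35

The best approximation g ∈ W is the orthogonal projection of f onto W. Writing g = a_0 + a_1 x + a_2 x^2, the coefficients solve the normal equations G · a = b where
  G_{ij} = <φ_i, φ_j> and b_i = <f, φ_i>, with φ_0 = 1, φ_1 = x, φ_2 = x^2.
G =
  [2, 0, 2/3]
  [0, 2/3, 0]
  [2/3, 0, 2/5],
b = (-116/15, 38/15, -108/35).
Solving gives a_0 = -102/35, a_1 = 19/5, a_2 = -20/7, so
  g(x) = -20*x^2/7 + 19*x/5 - 102/35.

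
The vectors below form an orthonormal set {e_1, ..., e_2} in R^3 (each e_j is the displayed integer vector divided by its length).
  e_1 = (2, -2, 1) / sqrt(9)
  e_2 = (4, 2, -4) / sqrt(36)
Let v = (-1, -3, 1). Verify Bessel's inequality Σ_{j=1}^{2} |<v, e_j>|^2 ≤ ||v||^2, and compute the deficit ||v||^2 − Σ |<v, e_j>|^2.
Σ |<v, e_j>|^2 = 74/9; ||v||^2 = 11; deficit = 25/9

Write each e_j = u_j / sqrt(<u_j, u_j>) where u_j is the displayed integer vector. Then <v, e_j> = <v, u_j> / sqrt(<u_j, u_j>), so |<v, e_j>|^2 = <v, u_j>^2 / <u_j, u_j>.
Coefficients: <v, e_1> = 5/sqrt(9), <v, e_2> = -14/sqrt(36).
Square and sum: Σ |<v, e_j>|^2 = 74/9.
Compute ||v||^2 = v·v = 11.
Deficit = 11 − 74/9 = 25/9 ≥ 0, confirming Bessel's inequality. (The deficit equals ||v − Σ <v,e_j> e_j||^2, the squared distance from v to span{e_j}.)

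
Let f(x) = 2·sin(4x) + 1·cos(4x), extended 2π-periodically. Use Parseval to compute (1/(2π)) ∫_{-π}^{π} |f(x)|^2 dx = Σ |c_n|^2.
Σ |c_n|^2 = 5/2

Expand |f|^2 and use orthogonality of {sin(nx), cos(mx)} on [-π, π]:
  ∫_{-π}^{π} sin(nx)^2 dx = π, ∫ cos(mx)^2 dx = π, and cross terms integrate to 0.
So ∫_{-π}^{π} f(x)^2 dx = 2^2 · π + 1^2 · π = (4 + 1)π.
Divide by 2π: (4 + 1)/2 = 5/2.
By Parseval, this equals Σ |c_n|^2.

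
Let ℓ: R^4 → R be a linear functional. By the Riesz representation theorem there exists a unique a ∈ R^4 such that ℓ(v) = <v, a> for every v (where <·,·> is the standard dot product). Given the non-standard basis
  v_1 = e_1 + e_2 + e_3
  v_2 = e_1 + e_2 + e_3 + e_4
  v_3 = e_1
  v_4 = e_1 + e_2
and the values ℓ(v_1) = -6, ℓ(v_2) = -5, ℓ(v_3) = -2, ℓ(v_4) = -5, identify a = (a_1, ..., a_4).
a = (-2, -3, -1, 1)

Write a = (a_1, ..., a_4) in the standard basis. For each basis vector v_i, ℓ(v_i) = <v_i, a> is a linear equation in the a_j's. Collect the n equations into a matrix system V a = ℓ, where row i of V is v_i (expressed in the standard basis). Since V is invertible (lower-triangular with 1s on the diagonal, up to permutation), solve by back-substitution:
  V =
[[1, 1, 1, 0],
 [1, 1, 1, 1],
 [1, 0, 0, 0],
 [1, 1, 0, 0]]
  V a = (-6, -5, -2, -5)
Solving gives a = (-2, -3, -1, 1).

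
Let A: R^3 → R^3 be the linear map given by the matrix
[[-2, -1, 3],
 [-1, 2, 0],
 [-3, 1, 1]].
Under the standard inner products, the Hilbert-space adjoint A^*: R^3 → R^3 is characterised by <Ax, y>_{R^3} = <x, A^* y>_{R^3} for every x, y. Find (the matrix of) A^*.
A^* = A^T =
[[-2, -1, -3],
 [-1, 2, 1],
 [3, 0, 1]]

For real matrices with standard dot products, the defining identity <Ax, y> = <x, A^* y> gives (Ax)^T y = x^T (A^*) y, i.e. x^T A^T y = x^T (A^*) y. Since this holds for all x, y, we must have A^* = A^T. Therefore
A^* =
[[-2, -1, -3],
 [-1, 2, 1],
 [3, 0, 1]].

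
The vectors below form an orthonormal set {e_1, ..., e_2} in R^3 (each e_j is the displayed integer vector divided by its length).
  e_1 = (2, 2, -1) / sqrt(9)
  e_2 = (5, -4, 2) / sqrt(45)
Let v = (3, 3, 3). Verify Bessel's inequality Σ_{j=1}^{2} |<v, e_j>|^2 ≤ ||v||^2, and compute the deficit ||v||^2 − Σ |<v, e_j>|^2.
Σ |<v, e_j>|^2 = 54/5; ||v||^2 = 27; deficit = 81/5

Write each e_j = u_j / sqrt(<u_j, u_j>) where u_j is the displayed integer vector. Then <v, e_j> = <v, u_j> / sqrt(<u_j, u_j>), so |<v, e_j>|^2 = <v, u_j>^2 / <u_j, u_j>.
Coefficients: <v, e_1> = 9/sqrt(9), <v, e_2> = 9/sqrt(45).
Square and sum: Σ |<v, e_j>|^2 = 54/5.
Compute ||v||^2 = v·v = 27.
Deficit = 27 − 54/5 = 81/5 ≥ 0, confirming Bessel's inequality. (The deficit equals ||v − Σ <v,e_j> e_j||^2, the squared distance from v to span{e_j}.)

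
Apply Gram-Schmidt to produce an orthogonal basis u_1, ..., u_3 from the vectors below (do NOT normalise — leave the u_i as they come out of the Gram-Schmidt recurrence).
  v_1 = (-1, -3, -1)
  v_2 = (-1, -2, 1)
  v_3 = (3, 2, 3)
Orthogonal basis:
  u_1 = (-1, -3, -1)
  u_2 = (-5/11, -4/11, 17/11)
  u_3 = (7/3, -14/15, 7/15)

Apply the Gram-Schmidt recurrence
  u_1 = v_1
  u_i = v_i − Σ_{j<i} ((v_i · u_j) / (u_j · u_j)) · u_j.

Step by step this gives:
  u_1 = (-1, -3, -1)
  u_2 = (-5/11, -4/11, 17/11)
  u_3 = (7/3, -14/15, 7/15)

Orthogonality check:
  u_2 · u_1 = 0 (should be 0)
  u_3 · u_1 = 0 (should be 0)
  u_3 · u_2 = 0 (should be 0)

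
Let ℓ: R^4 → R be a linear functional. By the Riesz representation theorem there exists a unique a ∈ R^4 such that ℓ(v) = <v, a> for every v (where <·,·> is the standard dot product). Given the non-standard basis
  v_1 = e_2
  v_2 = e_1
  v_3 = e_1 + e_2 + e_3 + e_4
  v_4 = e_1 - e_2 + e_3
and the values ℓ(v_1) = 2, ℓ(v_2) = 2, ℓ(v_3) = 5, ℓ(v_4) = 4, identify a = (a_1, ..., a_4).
a = (2, 2, 4, -3)

Write a = (a_1, ..., a_4) in the standard basis. For each basis vector v_i, ℓ(v_i) = <v_i, a> is a linear equation in the a_j's. Collect the n equations into a matrix system V a = ℓ, where row i of V is v_i (expressed in the standard basis). Since V is invertible (lower-triangular with 1s on the diagonal, up to permutation), solve by back-substitution:
  V =
[[0, 1, 0, 0],
 [1, 0, 0, 0],
 [1, 1, 1, 1],
 [1, -1, 1, 0]]
  V a = (2, 2, 5, 4)
Solving gives a = (2, 2, 4, -3).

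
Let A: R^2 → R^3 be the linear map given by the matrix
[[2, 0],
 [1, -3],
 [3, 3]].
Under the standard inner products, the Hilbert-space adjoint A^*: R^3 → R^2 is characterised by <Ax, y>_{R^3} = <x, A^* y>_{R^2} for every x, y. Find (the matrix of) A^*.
A^* = A^T =
[[2, 1, 3],
 [0, -3, 3]]

For real matrices with standard dot products, the defining identity <Ax, y> = <x, A^* y> gives (Ax)^T y = x^T (A^*) y, i.e. x^T A^T y = x^T (A^*) y. Since this holds for all x, y, we must have A^* = A^T. Therefore
A^* =
[[2, 1, 3],
 [0, -3, 3]].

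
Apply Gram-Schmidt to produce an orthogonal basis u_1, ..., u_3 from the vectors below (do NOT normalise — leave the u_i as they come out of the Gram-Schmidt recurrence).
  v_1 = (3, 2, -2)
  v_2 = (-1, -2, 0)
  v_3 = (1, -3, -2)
Orthogonal basis:
  u_1 = (3, 2, -2)
  u_2 = (4/17, -20/17, -14/17)
  u_3 = (2/9, -1/9, 2/9)

Apply the Gram-Schmidt recurrence
  u_1 = v_1
  u_i = v_i − Σ_{j<i} ((v_i · u_j) / (u_j · u_j)) · u_j.

Step by step this gives:
  u_1 = (3, 2, -2)
  u_2 = (4/17, -20/17, -14/17)
  u_3 = (2/9, -1/9, 2/9)

Orthogonality check:
  u_2 · u_1 = 0 (should be 0)
  u_3 · u_1 = 0 (should be 0)
  u_3 · u_2 = 0 (should be 0)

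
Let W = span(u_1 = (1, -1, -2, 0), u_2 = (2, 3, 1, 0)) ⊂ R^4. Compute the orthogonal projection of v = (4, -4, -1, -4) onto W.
proj_W(v) = (5/3, -5/3, -10/3, 0)

Set up U = [u_1 | ... | u_2] ∈ R^(4×2). The projector onto W = col(U) is P = U (U^T U)^(-1) U^T.
Compute U^T U =
  [6, -3]
  [-3, 14],
and U^T v = (10, -5).
Solve U^T U · c = U^T v for the coefficients: c = (5/3, 0). The projection is proj_W(v) = U c.
Check: (v - proj_W(v)) · u_1 = 0  (should be 0).
Check: (v - proj_W(v)) · u_2 = 0  (should be 0).
Result: proj_W(v) = (5/3, -5/3, -10/3, 0).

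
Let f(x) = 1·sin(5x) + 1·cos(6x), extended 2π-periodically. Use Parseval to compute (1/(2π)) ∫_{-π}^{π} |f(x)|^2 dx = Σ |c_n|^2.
Σ |c_n|^2 = 1

Expand |f|^2 and use orthogonality of {sin(nx), cos(mx)} on [-π, π]:
  ∫_{-π}^{π} sin(nx)^2 dx = π, ∫ cos(mx)^2 dx = π, and cross terms integrate to 0.
So ∫_{-π}^{π} f(x)^2 dx = 1^2 · π + 1^2 · π = (1 + 1)π.
Divide by 2π: (1 + 1)/2 = 1.
By Parseval, this equals Σ |c_n|^2.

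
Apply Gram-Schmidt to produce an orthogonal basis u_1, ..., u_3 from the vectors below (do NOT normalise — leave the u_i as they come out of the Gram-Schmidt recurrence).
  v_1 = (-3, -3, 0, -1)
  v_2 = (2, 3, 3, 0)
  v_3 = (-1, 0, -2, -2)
Orthogonal basis:
  u_1 = (-3, -3, 0, -1)
  u_2 = (-7/19, 12/19, 3, -15/19)
  u_3 = (-69/193, 201/193, -155/193, -396/193)

Apply the Gram-Schmidt recurrence
  u_1 = v_1
  u_i = v_i − Σ_{j<i} ((v_i · u_j) / (u_j · u_j)) · u_j.

Step by step this gives:
  u_1 = (-3, -3, 0, -1)
  u_2 = (-7/19, 12/19, 3, -15/19)
  u_3 = (-69/193, 201/193, -155/193, -396/193)

Orthogonality check:
  u_2 · u_1 = 0 (should be 0)
  u_3 · u_1 = 0 (should be 0)
  u_3 · u_2 = 0 (should be 0)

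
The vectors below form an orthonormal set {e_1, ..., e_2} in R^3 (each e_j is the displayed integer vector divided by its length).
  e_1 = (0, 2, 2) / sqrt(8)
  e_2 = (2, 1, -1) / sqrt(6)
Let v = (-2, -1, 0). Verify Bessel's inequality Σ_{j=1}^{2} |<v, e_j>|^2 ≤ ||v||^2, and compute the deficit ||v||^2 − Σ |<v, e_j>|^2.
Σ |<v, e_j>|^2 = 14/3; ||v||^2 = 5; deficit = 1/3

Write each e_j = u_j / sqrt(<u_j, u_j>) where u_j is the displayed integer vector. Then <v, e_j> = <v, u_j> / sqrt(<u_j, u_j>), so |<v, e_j>|^2 = <v, u_j>^2 / <u_j, u_j>.
Coefficients: <v, e_1> = -2/sqrt(8), <v, e_2> = -5/sqrt(6).
Square and sum: Σ |<v, e_j>|^2 = 14/3.
Compute ||v||^2 = v·v = 5.
Deficit = 5 − 14/3 = 1/3 ≥ 0, confirming Bessel's inequality. (The deficit equals ||v − Σ <v,e_j> e_j||^2, the squared distance from v to span{e_j}.)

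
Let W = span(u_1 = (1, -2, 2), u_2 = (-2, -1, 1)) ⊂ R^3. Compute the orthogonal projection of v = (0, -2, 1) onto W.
proj_W(v) = (0, -3/2, 3/2)

Set up U = [u_1 | ... | u_2] ∈ R^(3×2). The projector onto W = col(U) is P = U (U^T U)^(-1) U^T.
Compute U^T U =
  [9, 2]
  [2, 6],
and U^T v = (6, 3).
Solve U^T U · c = U^T v for the coefficients: c = (3/5, 3/10). The projection is proj_W(v) = U c.
Check: (v - proj_W(v)) · u_1 = 0  (should be 0).
Check: (v - proj_W(v)) · u_2 = 0  (should be 0).
Result: proj_W(v) = (0, -3/2, 3/2).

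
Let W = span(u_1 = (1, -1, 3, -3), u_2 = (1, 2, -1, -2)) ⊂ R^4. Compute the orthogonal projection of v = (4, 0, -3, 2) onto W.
proj_W(v) = (-17/98, 10/7, -215/98, 46/49)

Set up U = [u_1 | ... | u_2] ∈ R^(4×2). The projector onto W = col(U) is P = U (U^T U)^(-1) U^T.
Compute U^T U =
  [20, 2]
  [2, 10],
and U^T v = (-11, 3).
Solve U^T U · c = U^T v for the coefficients: c = (-29/49, 41/98). The projection is proj_W(v) = U c.
Check: (v - proj_W(v)) · u_1 = 0  (should be 0).
Check: (v - proj_W(v)) · u_2 = 0  (should be 0).
Result: proj_W(v) = (-17/98, 10/7, -215/98, 46/49).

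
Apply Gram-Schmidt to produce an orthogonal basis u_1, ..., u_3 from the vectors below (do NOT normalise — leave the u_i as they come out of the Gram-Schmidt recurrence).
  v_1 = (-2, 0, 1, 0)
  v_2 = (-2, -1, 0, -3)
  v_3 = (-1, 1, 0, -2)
Orthogonal basis:
  u_1 = (-2, 0, 1, 0)
  u_2 = (-2/5, -1, -4/5, -3)
  u_3 = (0, 3/2, 0, -1/2)

Apply the Gram-Schmidt recurrence
  u_1 = v_1
  u_i = v_i − Σ_{j<i} ((v_i · u_j) / (u_j · u_j)) · u_j.

Step by step this gives:
  u_1 = (-2, 0, 1, 0)
  u_2 = (-2/5, -1, -4/5, -3)
  u_3 = (0, 3/2, 0, -1/2)

Orthogonality check:
  u_2 · u_1 = 0 (should be 0)
  u_3 · u_1 = 0 (should be 0)
  u_3 · u_2 = 0 (should be 0)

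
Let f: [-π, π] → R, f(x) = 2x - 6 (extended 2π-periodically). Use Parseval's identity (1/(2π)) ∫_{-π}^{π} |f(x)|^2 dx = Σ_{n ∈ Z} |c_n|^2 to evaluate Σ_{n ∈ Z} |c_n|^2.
Σ |c_n|^2 = 4π^2/3 + 36

Expand and integrate term by term over [-π, π]:
  ∫ (2x)^2 dx = 4·(2π^3/3); ∫ 2·2·(-6)·x dx = 0 (odd integrand); ∫ (-6)^2 dx = 36·2π.
So (1/(2π)) ∫_{-π}^{π} (2x - 6)^2 dx = 4π^2/3 + 36 = 4π^2/3 + 36.
Parseval ⇒ Σ |c_n|^2 = 4π^2/3 + 36.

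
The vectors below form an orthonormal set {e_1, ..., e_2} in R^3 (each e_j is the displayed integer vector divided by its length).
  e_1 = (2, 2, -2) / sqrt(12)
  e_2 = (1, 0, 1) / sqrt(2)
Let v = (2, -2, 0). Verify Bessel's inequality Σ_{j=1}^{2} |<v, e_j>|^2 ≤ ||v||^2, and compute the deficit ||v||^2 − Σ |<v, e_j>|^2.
Σ |<v, e_j>|^2 = 2; ||v||^2 = 8; deficit = 6

Write each e_j = u_j / sqrt(<u_j, u_j>) where u_j is the displayed integer vector. Then <v, e_j> = <v, u_j> / sqrt(<u_j, u_j>), so |<v, e_j>|^2 = <v, u_j>^2 / <u_j, u_j>.
Coefficients: <v, e_1> = 0/sqrt(12), <v, e_2> = 2/sqrt(2).
Square and sum: Σ |<v, e_j>|^2 = 2.
Compute ||v||^2 = v·v = 8.
Deficit = 8 − 2 = 6 ≥ 0, confirming Bessel's inequality. (The deficit equals ||v − Σ <v,e_j> e_j||^2, the squared distance from v to span{e_j}.)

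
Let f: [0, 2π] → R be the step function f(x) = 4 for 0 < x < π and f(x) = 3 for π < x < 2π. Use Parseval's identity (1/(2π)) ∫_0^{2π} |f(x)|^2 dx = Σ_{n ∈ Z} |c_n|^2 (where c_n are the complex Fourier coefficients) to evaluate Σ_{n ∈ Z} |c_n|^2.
Σ |c_n|^2 = 25/2

Parseval equates the L^2 energy of f (normalised by 1/(2π)) with the ℓ^2 sum of its Fourier coefficients: (1/(2π)) ∫_0^{2π} |f|^2 = Σ |c_n|^2.
Compute the left side: (1/(2π)) [∫_0^π 4^2 dx + ∫_π^{2π} 3^2 dx] = (1/(2π)) · (16π + 9π) = (16 + 9)/2 = 25/2.
So Σ_{n ∈ Z} |c_n|^2 = 25/2.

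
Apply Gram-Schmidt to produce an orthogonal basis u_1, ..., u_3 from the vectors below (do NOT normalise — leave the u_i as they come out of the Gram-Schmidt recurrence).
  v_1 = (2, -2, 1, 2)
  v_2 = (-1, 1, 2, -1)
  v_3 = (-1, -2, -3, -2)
Orthogonal basis:
  u_1 = (2, -2, 1, 2)
  u_2 = (-5/13, 5/13, 30/13, -5/13)
  u_3 = (-2/3, -7/3, 0, -5/3)

Apply the Gram-Schmidt recurrence
  u_1 = v_1
  u_i = v_i − Σ_{j<i} ((v_i · u_j) / (u_j · u_j)) · u_j.

Step by step this gives:
  u_1 = (2, -2, 1, 2)
  u_2 = (-5/13, 5/13, 30/13, -5/13)
  u_3 = (-2/3, -7/3, 0, -5/3)

Orthogonality check:
  u_2 · u_1 = 0 (should be 0)
  u_3 · u_1 = 0 (should be 0)
  u_3 · u_2 = 0 (should be 0)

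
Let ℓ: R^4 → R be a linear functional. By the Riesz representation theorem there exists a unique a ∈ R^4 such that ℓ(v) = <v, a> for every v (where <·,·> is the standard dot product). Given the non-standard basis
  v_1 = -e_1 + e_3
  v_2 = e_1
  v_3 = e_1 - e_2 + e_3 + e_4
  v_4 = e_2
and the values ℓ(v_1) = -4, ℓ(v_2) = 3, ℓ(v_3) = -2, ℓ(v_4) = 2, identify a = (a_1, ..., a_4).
a = (3, 2, -1, -2)

Write a = (a_1, ..., a_4) in the standard basis. For each basis vector v_i, ℓ(v_i) = <v_i, a> is a linear equation in the a_j's. Collect the n equations into a matrix system V a = ℓ, where row i of V is v_i (expressed in the standard basis). Since V is invertible (lower-triangular with 1s on the diagonal, up to permutation), solve by back-substitution:
  V =
[[-1, 0, 1, 0],
 [1, 0, 0, 0],
 [1, -1, 1, 1],
 [0, 1, 0, 0]]
  V a = (-4, 3, -2, 2)
Solving gives a = (3, 2, -1, -2).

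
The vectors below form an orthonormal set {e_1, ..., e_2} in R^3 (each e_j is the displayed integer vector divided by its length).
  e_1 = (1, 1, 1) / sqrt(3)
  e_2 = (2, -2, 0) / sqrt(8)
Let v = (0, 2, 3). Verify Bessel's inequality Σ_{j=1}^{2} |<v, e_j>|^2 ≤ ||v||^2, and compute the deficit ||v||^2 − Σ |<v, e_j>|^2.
Σ |<v, e_j>|^2 = 31/3; ||v||^2 = 13; deficit = 8/3

Write each e_j = u_j / sqrt(<u_j, u_j>) where u_j is the displayed integer vector. Then <v, e_j> = <v, u_j> / sqrt(<u_j, u_j>), so |<v, e_j>|^2 = <v, u_j>^2 / <u_j, u_j>.
Coefficients: <v, e_1> = 5/sqrt(3), <v, e_2> = -4/sqrt(8).
Square and sum: Σ |<v, e_j>|^2 = 31/3.
Compute ||v||^2 = v·v = 13.
Deficit = 13 − 31/3 = 8/3 ≥ 0, confirming Bessel's inequality. (The deficit equals ||v − Σ <v,e_j> e_j||^2, the squared distance from v to span{e_j}.)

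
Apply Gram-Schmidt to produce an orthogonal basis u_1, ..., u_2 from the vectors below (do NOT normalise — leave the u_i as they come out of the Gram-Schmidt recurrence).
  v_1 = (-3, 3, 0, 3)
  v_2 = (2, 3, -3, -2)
Orthogonal basis:
  u_1 = (-3, 3, 0, 3)
  u_2 = (5/3, 10/3, -3, -5/3)

Apply the Gram-Schmidt recurrence
  u_1 = v_1
  u_i = v_i − Σ_{j<i} ((v_i · u_j) / (u_j · u_j)) · u_j.

Step by step this gives:
  u_1 = (-3, 3, 0, 3)
  u_2 = (5/3, 10/3, -3, -5/3)

Orthogonality check:
  u_2 · u_1 = 0 (should be 0)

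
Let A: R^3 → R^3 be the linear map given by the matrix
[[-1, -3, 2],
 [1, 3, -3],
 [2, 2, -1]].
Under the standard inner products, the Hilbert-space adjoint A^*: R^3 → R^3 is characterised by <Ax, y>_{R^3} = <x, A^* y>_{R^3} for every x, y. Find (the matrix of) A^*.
A^* = A^T =
[[-1, 1, 2],
 [-3, 3, 2],
 [2, -3, -1]]

For real matrices with standard dot products, the defining identity <Ax, y> = <x, A^* y> gives (Ax)^T y = x^T (A^*) y, i.e. x^T A^T y = x^T (A^*) y. Since this holds for all x, y, we must have A^* = A^T. Therefore
A^* =
[[-1, 1, 2],
 [-3, 3, 2],
 [2, -3, -1]].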